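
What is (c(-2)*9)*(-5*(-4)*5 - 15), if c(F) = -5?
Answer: -3825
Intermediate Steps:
(c(-2)*9)*(-5*(-4)*5 - 15) = (-5*9)*(-5*(-4)*5 - 15) = -45*(20*5 - 15) = -45*(100 - 15) = -45*85 = -3825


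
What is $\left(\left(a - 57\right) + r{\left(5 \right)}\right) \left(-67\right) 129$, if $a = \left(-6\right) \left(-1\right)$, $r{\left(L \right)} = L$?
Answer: $397578$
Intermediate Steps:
$a = 6$
$\left(\left(a - 57\right) + r{\left(5 \right)}\right) \left(-67\right) 129 = \left(\left(6 - 57\right) + 5\right) \left(-67\right) 129 = \left(-51 + 5\right) \left(-67\right) 129 = \left(-46\right) \left(-67\right) 129 = 3082 \cdot 129 = 397578$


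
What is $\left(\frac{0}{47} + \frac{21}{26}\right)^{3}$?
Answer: $\frac{9261}{17576} \approx 0.52691$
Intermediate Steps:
$\left(\frac{0}{47} + \frac{21}{26}\right)^{3} = \left(0 \cdot \frac{1}{47} + 21 \cdot \frac{1}{26}\right)^{3} = \left(0 + \frac{21}{26}\right)^{3} = \left(\frac{21}{26}\right)^{3} = \frac{9261}{17576}$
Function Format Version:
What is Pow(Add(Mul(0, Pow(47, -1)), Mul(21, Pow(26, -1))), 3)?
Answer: Rational(9261, 17576) ≈ 0.52691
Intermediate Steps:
Pow(Add(Mul(0, Pow(47, -1)), Mul(21, Pow(26, -1))), 3) = Pow(Add(Mul(0, Rational(1, 47)), Mul(21, Rational(1, 26))), 3) = Pow(Add(0, Rational(21, 26)), 3) = Pow(Rational(21, 26), 3) = Rational(9261, 17576)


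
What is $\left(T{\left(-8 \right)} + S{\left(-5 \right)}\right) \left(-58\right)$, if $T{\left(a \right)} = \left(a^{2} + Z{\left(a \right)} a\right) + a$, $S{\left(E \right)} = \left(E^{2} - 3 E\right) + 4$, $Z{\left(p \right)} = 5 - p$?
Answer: $232$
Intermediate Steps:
$S{\left(E \right)} = 4 + E^{2} - 3 E$
$T{\left(a \right)} = a + a^{2} + a \left(5 - a\right)$ ($T{\left(a \right)} = \left(a^{2} + \left(5 - a\right) a\right) + a = \left(a^{2} + a \left(5 - a\right)\right) + a = a + a^{2} + a \left(5 - a\right)$)
$\left(T{\left(-8 \right)} + S{\left(-5 \right)}\right) \left(-58\right) = \left(6 \left(-8\right) + \left(4 + \left(-5\right)^{2} - -15\right)\right) \left(-58\right) = \left(-48 + \left(4 + 25 + 15\right)\right) \left(-58\right) = \left(-48 + 44\right) \left(-58\right) = \left(-4\right) \left(-58\right) = 232$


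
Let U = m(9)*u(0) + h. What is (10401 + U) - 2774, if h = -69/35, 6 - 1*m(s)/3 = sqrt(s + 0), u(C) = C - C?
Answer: 266876/35 ≈ 7625.0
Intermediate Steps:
u(C) = 0
m(s) = 18 - 3*sqrt(s) (m(s) = 18 - 3*sqrt(s + 0) = 18 - 3*sqrt(s))
h = -69/35 (h = -69*1/35 = -69/35 ≈ -1.9714)
U = -69/35 (U = (18 - 3*sqrt(9))*0 - 69/35 = (18 - 3*3)*0 - 69/35 = (18 - 9)*0 - 69/35 = 9*0 - 69/35 = 0 - 69/35 = -69/35 ≈ -1.9714)
(10401 + U) - 2774 = (10401 - 69/35) - 2774 = 363966/35 - 2774 = 266876/35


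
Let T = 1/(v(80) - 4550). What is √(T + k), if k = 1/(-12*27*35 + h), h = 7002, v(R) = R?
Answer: I*√131786030/538635 ≈ 0.021313*I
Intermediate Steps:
k = -1/4338 (k = 1/(-12*27*35 + 7002) = 1/(-324*35 + 7002) = 1/(-11340 + 7002) = 1/(-4338) = -1/4338 ≈ -0.00023052)
T = -1/4470 (T = 1/(80 - 4550) = 1/(-4470) = -1/4470 ≈ -0.00022371)
√(T + k) = √(-1/4470 - 1/4338) = √(-734/1615905) = I*√131786030/538635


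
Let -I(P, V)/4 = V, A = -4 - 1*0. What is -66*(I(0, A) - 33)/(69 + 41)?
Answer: 51/5 ≈ 10.200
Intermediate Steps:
A = -4 (A = -4 + 0 = -4)
I(P, V) = -4*V
-66*(I(0, A) - 33)/(69 + 41) = -66*(-4*(-4) - 33)/(69 + 41) = -66*(16 - 33)/110 = -(-1122)/110 = -66*(-17/110) = 51/5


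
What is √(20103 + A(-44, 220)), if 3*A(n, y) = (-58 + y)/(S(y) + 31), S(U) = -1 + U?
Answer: √12564510/25 ≈ 141.79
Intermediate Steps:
A(n, y) = (-58 + y)/(3*(30 + y)) (A(n, y) = ((-58 + y)/((-1 + y) + 31))/3 = ((-58 + y)/(30 + y))/3 = (-58 + y)/(3*(30 + y)))
√(20103 + A(-44, 220)) = √(20103 + (-58 + 220)/(3*(30 + 220))) = √(20103 + (⅓)*162/250) = √(20103 + (⅓)*(1/250)*162) = √(20103 + 27/125) = √(2512902/125) = √12564510/25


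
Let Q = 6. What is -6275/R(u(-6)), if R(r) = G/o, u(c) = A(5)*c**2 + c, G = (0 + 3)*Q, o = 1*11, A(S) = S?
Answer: -69025/18 ≈ -3834.7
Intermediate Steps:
o = 11
G = 18 (G = (0 + 3)*6 = 3*6 = 18)
u(c) = c + 5*c**2 (u(c) = 5*c**2 + c = c + 5*c**2)
R(r) = 18/11
-6275/R(u(-6)) = -6275/18/11 = -6275*11/18 = -69025/18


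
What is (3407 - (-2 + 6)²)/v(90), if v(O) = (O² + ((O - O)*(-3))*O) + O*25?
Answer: 3391/10350 ≈ 0.32763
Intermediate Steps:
v(O) = O² + 25*O (v(O) = (O² + (0*(-3))*O) + 25*O = (O² + 0*O) + 25*O = (O² + 0) + 25*O = O² + 25*O)
(3407 - (-2 + 6)²)/v(90) = (3407 - (-2 + 6)²)/((90*(25 + 90))) = (3407 - 1*4²)/((90*115)) = (3407 - 1*16)/10350 = (3407 - 16)*(1/10350) = 3391*(1/10350) = 3391/10350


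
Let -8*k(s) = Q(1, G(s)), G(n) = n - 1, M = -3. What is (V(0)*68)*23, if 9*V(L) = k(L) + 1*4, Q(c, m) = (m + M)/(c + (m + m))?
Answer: 5474/9 ≈ 608.22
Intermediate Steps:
G(n) = -1 + n
Q(c, m) = (-3 + m)/(c + 2*m) (Q(c, m) = (m - 3)/(c + (m + m)) = (-3 + m)/(c + 2*m))
k(s) = -(-4 + s)/(8*(-1 + 2*s)) (k(s) = -(-3 + (-1 + s))/(8*(1 + 2*(-1 + s))) = -(-4 + s)/(8*(1 + (-2 + 2*s))) = -(-4 + s)/(8*(-1 + 2*s)))
V(L) = 4/9 + (4 - L)/(72*(-1 + 2*L)) (V(L) = ((4 - L)/(8*(-1 + 2*L)) + 1*4)/9 = ((4 - L)/(8*(-1 + 2*L)) + 4)/9 = (4 + (4 - L)/(8*(-1 + 2*L)))/9 = 4/9 + (4 - L)/(72*(-1 + 2*L)))
(V(0)*68)*23 = ((7*(-4 + 9*0)/(72*(-1 + 2*0)))*68)*23 = ((7*(-4 + 0)/(72*(-1 + 0)))*68)*23 = (((7/72)*(-4)/(-1))*68)*23 = (((7/72)*(-1)*(-4))*68)*23 = ((7/18)*68)*23 = (238/9)*23 = 5474/9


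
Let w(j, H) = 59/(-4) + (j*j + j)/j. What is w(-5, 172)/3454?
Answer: -75/13816 ≈ -0.0054285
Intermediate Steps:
w(j, H) = -59/4 + (j + j²)/j (w(j, H) = 59*(-¼) + (j² + j)/j = -59/4 + (j + j²)/j)
w(-5, 172)/3454 = (-55/4 - 5)/3454 = -75/4*1/3454 = -75/13816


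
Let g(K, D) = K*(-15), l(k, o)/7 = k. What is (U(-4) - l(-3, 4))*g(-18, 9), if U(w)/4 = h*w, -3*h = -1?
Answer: 4230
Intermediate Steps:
h = 1/3 (h = -1/3*(-1) = 1/3 ≈ 0.33333)
l(k, o) = 7*k
g(K, D) = -15*K
U(w) = 4*w/3 (U(w) = 4*(w/3) = 4*w/3)
(U(-4) - l(-3, 4))*g(-18, 9) = ((4/3)*(-4) - 7*(-3))*(-15*(-18)) = (-16/3 - 1*(-21))*270 = (-16/3 + 21)*270 = (47/3)*270 = 4230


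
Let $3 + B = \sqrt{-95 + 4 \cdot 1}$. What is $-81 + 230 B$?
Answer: $-771 + 230 i \sqrt{91} \approx -771.0 + 2194.1 i$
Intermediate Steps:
$B = -3 + i \sqrt{91}$ ($B = -3 + \sqrt{-95 + 4 \cdot 1} = -3 + \sqrt{-95 + 4} = -3 + \sqrt{-91} = -3 + i \sqrt{91} \approx -3.0 + 9.5394 i$)
$-81 + 230 B = -81 + 230 \left(-3 + i \sqrt{91}\right) = -81 - \left(690 - 230 i \sqrt{91}\right) = -771 + 230 i \sqrt{91}$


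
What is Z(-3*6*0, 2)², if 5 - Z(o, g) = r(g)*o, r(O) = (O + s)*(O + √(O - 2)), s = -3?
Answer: 25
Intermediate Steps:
r(O) = (-3 + O)*(O + √(-2 + O)) (r(O) = (O - 3)*(O + √(O - 2)) = (-3 + O)*(O + √(-2 + O)))
Z(o, g) = 5 - o*(g² - 3*g - 3*√(-2 + g) + g*√(-2 + g)) (Z(o, g) = 5 - (g² - 3*g - 3*√(-2 + g) + g*√(-2 + g))*o = 5 - o*(g² - 3*g - 3*√(-2 + g) + g*√(-2 + g)))
Z(-3*6*0, 2)² = (5 - -3*6*0*(2² - 3*2 - 3*√(-2 + 2) + 2*√(-2 + 2)))² = (5 - (-18*0)*(4 - 6 - 3*√0 + 2*√0))² = (5 - 1*0*(4 - 6 - 3*0 + 2*0))² = (5 - 1*0*(4 - 6 + 0 + 0))² = (5 - 1*0*(-2))² = (5 + 0)² = 5² = 25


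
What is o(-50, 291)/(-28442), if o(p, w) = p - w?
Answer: 341/28442 ≈ 0.011989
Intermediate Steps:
o(-50, 291)/(-28442) = (-50 - 1*291)/(-28442) = (-50 - 291)*(-1/28442) = -341*(-1/28442) = 341/28442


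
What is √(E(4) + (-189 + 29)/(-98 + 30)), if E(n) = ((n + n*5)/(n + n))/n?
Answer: √3587/34 ≈ 1.7615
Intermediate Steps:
E(n) = 3/n (E(n) = ((n + 5*n)/((2*n)))/n = ((6*n)*(1/(2*n)))/n = 3/n)
√(E(4) + (-189 + 29)/(-98 + 30)) = √(3/4 + (-189 + 29)/(-98 + 30)) = √(3*(¼) - 160/(-68)) = √(¾ - 160*(-1/68)) = √(¾ + 40/17) = √(211/68) = √3587/34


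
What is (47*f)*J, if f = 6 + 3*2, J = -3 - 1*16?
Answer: -10716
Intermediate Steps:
J = -19 (J = -3 - 16 = -19)
f = 12 (f = 6 + 6 = 12)
(47*f)*J = (47*12)*(-19) = 564*(-19) = -10716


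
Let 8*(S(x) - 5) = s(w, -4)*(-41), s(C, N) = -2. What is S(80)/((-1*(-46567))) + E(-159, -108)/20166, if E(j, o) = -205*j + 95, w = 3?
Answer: 3045165523/1878140244 ≈ 1.6214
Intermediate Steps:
S(x) = 61/4 (S(x) = 5 + (-2*(-41))/8 = 5 + (1/8)*82 = 5 + 41/4 = 61/4)
E(j, o) = 95 - 205*j
S(80)/((-1*(-46567))) + E(-159, -108)/20166 = 61/(4*((-1*(-46567)))) + (95 - 205*(-159))/20166 = (61/4)/46567 + (95 + 32595)*(1/20166) = (61/4)*(1/46567) + 32690*(1/20166) = 61/186268 + 16345/10083 = 3045165523/1878140244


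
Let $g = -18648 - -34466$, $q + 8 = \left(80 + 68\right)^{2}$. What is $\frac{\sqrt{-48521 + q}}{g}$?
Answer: $\frac{5 i \sqrt{1065}}{15818} \approx 0.010316 i$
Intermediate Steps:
$q = 21896$ ($q = -8 + \left(80 + 68\right)^{2} = -8 + 148^{2} = -8 + 21904 = 21896$)
$g = 15818$ ($g = -18648 + 34466 = 15818$)
$\frac{\sqrt{-48521 + q}}{g} = \frac{\sqrt{-48521 + 21896}}{15818} = \sqrt{-26625} \cdot \frac{1}{15818} = 5 i \sqrt{1065} \cdot \frac{1}{15818} = \frac{5 i \sqrt{1065}}{15818}$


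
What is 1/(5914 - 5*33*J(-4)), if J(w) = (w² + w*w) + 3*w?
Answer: 1/2614 ≈ 0.00038256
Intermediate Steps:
J(w) = 2*w² + 3*w (J(w) = (w² + w²) + 3*w = 2*w² + 3*w)
1/(5914 - 5*33*J(-4)) = 1/(5914 - 5*33*(-4*(3 + 2*(-4)))) = 1/(5914 - 165*(-4*(3 - 8))) = 1/(5914 - 165*(-4*(-5))) = 1/(5914 - 165*20) = 1/(5914 - 1*3300) = 1/(5914 - 3300) = 1/2614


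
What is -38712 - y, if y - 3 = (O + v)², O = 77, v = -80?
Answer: -38724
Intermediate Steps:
y = 12 (y = 3 + (77 - 80)² = 3 + (-3)² = 3 + 9 = 12)
-38712 - y = -38712 - 1*12 = -38712 - 12 = -38724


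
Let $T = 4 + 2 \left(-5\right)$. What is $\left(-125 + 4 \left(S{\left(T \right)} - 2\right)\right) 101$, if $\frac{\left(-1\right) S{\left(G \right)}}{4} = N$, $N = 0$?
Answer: $-13433$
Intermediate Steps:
$T = -6$ ($T = 4 - 10 = -6$)
$S{\left(G \right)} = 0$ ($S{\left(G \right)} = \left(-4\right) 0 = 0$)
$\left(-125 + 4 \left(S{\left(T \right)} - 2\right)\right) 101 = \left(-125 + 4 \left(0 - 2\right)\right) 101 = \left(-125 + 4 \left(-2\right)\right) 101 = \left(-125 - 8\right) 101 = \left(-133\right) 101 = -13433$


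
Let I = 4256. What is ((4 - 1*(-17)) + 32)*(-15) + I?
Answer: 3461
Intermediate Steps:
((4 - 1*(-17)) + 32)*(-15) + I = ((4 - 1*(-17)) + 32)*(-15) + 4256 = ((4 + 17) + 32)*(-15) + 4256 = (21 + 32)*(-15) + 4256 = 53*(-15) + 4256 = -795 + 4256 = 3461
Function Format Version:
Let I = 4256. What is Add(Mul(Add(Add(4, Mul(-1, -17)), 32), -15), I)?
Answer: 3461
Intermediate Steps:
Add(Mul(Add(Add(4, Mul(-1, -17)), 32), -15), I) = Add(Mul(Add(Add(4, Mul(-1, -17)), 32), -15), 4256) = Add(Mul(Add(Add(4, 17), 32), -15), 4256) = Add(Mul(Add(21, 32), -15), 4256) = Add(Mul(53, -15), 4256) = Add(-795, 4256) = 3461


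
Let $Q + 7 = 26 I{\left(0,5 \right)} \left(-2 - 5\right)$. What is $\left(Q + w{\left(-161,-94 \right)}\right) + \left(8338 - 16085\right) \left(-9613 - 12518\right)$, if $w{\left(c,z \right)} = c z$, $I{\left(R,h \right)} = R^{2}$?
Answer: $171463984$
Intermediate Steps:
$Q = -7$ ($Q = -7 + 26 \cdot 0^{2} \left(-2 - 5\right) = -7 + 26 \cdot 0 \left(-7\right) = -7 + 26 \cdot 0 = -7 + 0 = -7$)
$\left(Q + w{\left(-161,-94 \right)}\right) + \left(8338 - 16085\right) \left(-9613 - 12518\right) = \left(-7 - -15134\right) + \left(8338 - 16085\right) \left(-9613 - 12518\right) = \left(-7 + 15134\right) - -171448857 = 15127 + 171448857 = 171463984$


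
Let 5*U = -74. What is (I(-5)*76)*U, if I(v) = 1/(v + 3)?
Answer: 2812/5 ≈ 562.40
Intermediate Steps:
U = -74/5 (U = (1/5)*(-74) = -74/5 ≈ -14.800)
I(v) = 1/(3 + v)
(I(-5)*76)*U = (76/(3 - 5))*(-74/5) = (76/(-2))*(-74/5) = -1/2*76*(-74/5) = -38*(-74/5) = 2812/5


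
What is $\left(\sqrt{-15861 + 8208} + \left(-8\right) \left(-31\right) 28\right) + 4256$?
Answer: $11200 + i \sqrt{7653} \approx 11200.0 + 87.481 i$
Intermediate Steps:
$\left(\sqrt{-15861 + 8208} + \left(-8\right) \left(-31\right) 28\right) + 4256 = \left(\sqrt{-7653} + 248 \cdot 28\right) + 4256 = \left(i \sqrt{7653} + 6944\right) + 4256 = \left(6944 + i \sqrt{7653}\right) + 4256 = 11200 + i \sqrt{7653}$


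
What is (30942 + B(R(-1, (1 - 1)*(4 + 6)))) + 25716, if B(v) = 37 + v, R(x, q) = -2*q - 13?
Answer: 56682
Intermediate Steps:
R(x, q) = -13 - 2*q
(30942 + B(R(-1, (1 - 1)*(4 + 6)))) + 25716 = (30942 + (37 + (-13 - 2*(1 - 1)*(4 + 6)))) + 25716 = (30942 + (37 + (-13 - 0*10))) + 25716 = (30942 + (37 + (-13 - 2*0))) + 25716 = (30942 + (37 + (-13 + 0))) + 25716 = (30942 + (37 - 13)) + 25716 = (30942 + 24) + 25716 = 30966 + 25716 = 56682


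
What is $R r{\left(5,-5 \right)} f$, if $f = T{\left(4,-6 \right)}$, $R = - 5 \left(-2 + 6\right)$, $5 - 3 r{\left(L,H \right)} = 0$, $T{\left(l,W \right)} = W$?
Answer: $200$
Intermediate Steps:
$r{\left(L,H \right)} = \frac{5}{3}$ ($r{\left(L,H \right)} = \frac{5}{3} - 0 = \frac{5}{3} + 0 = \frac{5}{3}$)
$R = -20$ ($R = \left(-5\right) 4 = -20$)
$f = -6$
$R r{\left(5,-5 \right)} f = \left(-20\right) \frac{5}{3} \left(-6\right) = \left(- \frac{100}{3}\right) \left(-6\right) = 200$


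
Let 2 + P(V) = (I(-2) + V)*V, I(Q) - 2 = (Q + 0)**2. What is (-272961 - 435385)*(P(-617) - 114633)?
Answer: -185835989792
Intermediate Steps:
I(Q) = 2 + Q**2 (I(Q) = 2 + (Q + 0)**2 = 2 + Q**2)
P(V) = -2 + V*(6 + V) (P(V) = -2 + ((2 + (-2)**2) + V)*V = -2 + ((2 + 4) + V)*V = -2 + (6 + V)*V = -2 + V*(6 + V))
(-272961 - 435385)*(P(-617) - 114633) = (-272961 - 435385)*((-2 + (-617)**2 + 6*(-617)) - 114633) = -708346*((-2 + 380689 - 3702) - 114633) = -708346*(376985 - 114633) = -708346*262352 = -185835989792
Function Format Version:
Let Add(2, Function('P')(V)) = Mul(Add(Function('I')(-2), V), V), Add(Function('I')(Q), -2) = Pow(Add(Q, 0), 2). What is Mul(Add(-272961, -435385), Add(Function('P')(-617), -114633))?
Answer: -185835989792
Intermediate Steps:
Function('I')(Q) = Add(2, Pow(Q, 2)) (Function('I')(Q) = Add(2, Pow(Add(Q, 0), 2)) = Add(2, Pow(Q, 2)))
Function('P')(V) = Add(-2, Mul(V, Add(6, V))) (Function('P')(V) = Add(-2, Mul(Add(Add(2, Pow(-2, 2)), V), V)) = Add(-2, Mul(Add(Add(2, 4), V), V)) = Add(-2, Mul(Add(6, V), V)) = Add(-2, Mul(V, Add(6, V))))
Mul(Add(-272961, -435385), Add(Function('P')(-617), -114633)) = Mul(Add(-272961, -435385), Add(Add(-2, Pow(-617, 2), Mul(6, -617)), -114633)) = Mul(-708346, Add(Add(-2, 380689, -3702), -114633)) = Mul(-708346, Add(376985, -114633)) = Mul(-708346, 262352) = -185835989792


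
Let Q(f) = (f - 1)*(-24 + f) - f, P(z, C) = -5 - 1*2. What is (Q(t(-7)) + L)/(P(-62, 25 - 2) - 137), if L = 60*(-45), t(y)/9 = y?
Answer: -977/48 ≈ -20.354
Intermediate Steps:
t(y) = 9*y
P(z, C) = -7 (P(z, C) = -5 - 2 = -7)
L = -2700
Q(f) = -f + (-1 + f)*(-24 + f) (Q(f) = (-1 + f)*(-24 + f) - f = -f + (-1 + f)*(-24 + f))
(Q(t(-7)) + L)/(P(-62, 25 - 2) - 137) = ((24 + (9*(-7))² - 234*(-7)) - 2700)/(-7 - 137) = ((24 + (-63)² - 26*(-63)) - 2700)/(-144) = ((24 + 3969 + 1638) - 2700)*(-1/144) = (5631 - 2700)*(-1/144) = 2931*(-1/144) = -977/48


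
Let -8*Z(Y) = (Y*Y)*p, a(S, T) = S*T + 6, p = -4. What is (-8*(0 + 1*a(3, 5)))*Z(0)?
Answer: 0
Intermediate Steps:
a(S, T) = 6 + S*T
Z(Y) = Y**2/2 (Z(Y) = -Y*Y*(-4)/8 = -Y**2*(-4)/8 = -(-1)*Y**2/2 = Y**2/2)
(-8*(0 + 1*a(3, 5)))*Z(0) = (-8*(0 + 1*(6 + 3*5)))*((1/2)*0**2) = (-8*(0 + 1*(6 + 15)))*((1/2)*0) = -8*(0 + 1*21)*0 = -8*(0 + 21)*0 = -8*21*0 = -168*0 = 0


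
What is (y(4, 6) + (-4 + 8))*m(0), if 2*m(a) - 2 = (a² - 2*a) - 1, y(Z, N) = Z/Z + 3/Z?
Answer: 23/8 ≈ 2.8750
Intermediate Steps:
y(Z, N) = 1 + 3/Z
m(a) = ½ + a²/2 - a (m(a) = 1 + ((a² - 2*a) - 1)/2 = 1 + (-1 + a² - 2*a)/2 = 1 + (-½ + a²/2 - a) = ½ + a²/2 - a)
(y(4, 6) + (-4 + 8))*m(0) = ((3 + 4)/4 + (-4 + 8))*(½ + (½)*0² - 1*0) = ((¼)*7 + 4)*(½ + (½)*0 + 0) = (7/4 + 4)*(½ + 0 + 0) = (23/4)*(½) = 23/8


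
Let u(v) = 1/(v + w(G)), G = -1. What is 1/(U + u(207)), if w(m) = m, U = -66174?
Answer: -206/13631843 ≈ -1.5112e-5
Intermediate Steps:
u(v) = 1/(-1 + v) (u(v) = 1/(v - 1) = 1/(-1 + v))
1/(U + u(207)) = 1/(-66174 + 1/(-1 + 207)) = 1/(-66174 + 1/206) = 1/(-13631843/206) = -206/13631843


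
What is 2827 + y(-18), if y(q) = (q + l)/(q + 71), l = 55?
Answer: 149868/53 ≈ 2827.7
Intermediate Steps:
y(q) = (55 + q)/(71 + q) (y(q) = (q + 55)/(q + 71) = (55 + q)/(71 + q))
2827 + y(-18) = 2827 + (55 - 18)/(71 - 18) = 2827 + 37/53 = 149868/53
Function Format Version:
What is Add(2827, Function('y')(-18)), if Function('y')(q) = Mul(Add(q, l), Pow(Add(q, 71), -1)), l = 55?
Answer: Rational(149868, 53) ≈ 2827.7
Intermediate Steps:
Function('y')(q) = Mul(Pow(Add(71, q), -1), Add(55, q)) (Function('y')(q) = Mul(Add(q, 55), Pow(Add(q, 71), -1)) = Mul(Add(55, q), Pow(Add(71, q), -1)) = Mul(Pow(Add(71, q), -1), Add(55, q)))
Add(2827, Function('y')(-18)) = Add(2827, Mul(Pow(Add(71, -18), -1), Add(55, -18))) = Add(2827, Mul(Pow(53, -1), 37)) = Add(2827, Mul(Rational(1, 53), 37)) = Add(2827, Rational(37, 53)) = Rational(149868, 53)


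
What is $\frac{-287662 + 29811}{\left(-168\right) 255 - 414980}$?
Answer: $\frac{23441}{41620} \approx 0.56322$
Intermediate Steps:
$\frac{-287662 + 29811}{\left(-168\right) 255 - 414980} = - \frac{257851}{-42840 - 414980} = - \frac{257851}{-457820} = \left(-257851\right) \left(- \frac{1}{457820}\right) = \frac{23441}{41620}$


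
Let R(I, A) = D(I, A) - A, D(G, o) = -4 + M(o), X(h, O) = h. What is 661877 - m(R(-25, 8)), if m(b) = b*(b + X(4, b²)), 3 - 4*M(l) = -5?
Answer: 661817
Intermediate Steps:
M(l) = 2 (M(l) = ¾ - ¼*(-5) = ¾ + 5/4 = 2)
D(G, o) = -2 (D(G, o) = -4 + 2 = -2)
R(I, A) = -2 - A
m(b) = b*(4 + b) (m(b) = b*(b + 4) = b*(4 + b))
661877 - m(R(-25, 8)) = 661877 - (-2 - 1*8)*(4 + (-2 - 1*8)) = 661877 - (-2 - 8)*(4 + (-2 - 8)) = 661877 - (-10)*(4 - 10) = 661877 - (-10)*(-6) = 661877 - 1*60 = 661877 - 60 = 661817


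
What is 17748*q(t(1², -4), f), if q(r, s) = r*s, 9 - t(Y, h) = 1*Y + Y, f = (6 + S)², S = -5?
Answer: 124236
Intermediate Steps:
f = 1 (f = (6 - 5)² = 1² = 1)
t(Y, h) = 9 - 2*Y (t(Y, h) = 9 - (1*Y + Y) = 9 - (Y + Y) = 9 - 2*Y)
17748*q(t(1², -4), f) = 17748*((9 - 2*1²)*1) = 17748*((9 - 2*1)*1) = 17748*((9 - 2)*1) = 17748*(7*1) = 17748*7 = 124236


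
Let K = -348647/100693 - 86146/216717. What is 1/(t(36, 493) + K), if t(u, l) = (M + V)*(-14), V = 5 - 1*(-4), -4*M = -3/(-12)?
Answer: -174575079048/22517563014497 ≈ -0.0077528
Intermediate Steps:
M = -1/16 (M = -(-3)/(4*(-12)) = -(-3)*(-1)/(4*12) = -1/4*1/4 = -1/16 ≈ -0.062500)
K = -84232031077/21821884881 (K = -348647*1/100693 - 86146*1/216717 = -348647/100693 - 86146/216717 = -84232031077/21821884881 ≈ -3.8600)
V = 9 (V = 5 + 4 = 9)
t(u, l) = -1001/8 (t(u, l) = (-1/16 + 9)*(-14) = (143/16)*(-14) = -1001/8)
1/(t(36, 493) + K) = 1/(-1001/8 - 84232031077/21821884881) = 1/(-22517563014497/174575079048) = -174575079048/22517563014497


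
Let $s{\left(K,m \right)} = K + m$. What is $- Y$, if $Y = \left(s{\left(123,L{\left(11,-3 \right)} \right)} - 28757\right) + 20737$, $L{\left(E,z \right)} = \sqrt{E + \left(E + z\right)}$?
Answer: $7897 - \sqrt{19} \approx 7892.6$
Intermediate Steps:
$L{\left(E,z \right)} = \sqrt{z + 2 E}$
$Y = -7897 + \sqrt{19}$ ($Y = \left(\left(123 + \sqrt{-3 + 2 \cdot 11}\right) - 28757\right) + 20737 = \left(\left(123 + \sqrt{-3 + 22}\right) - 28757\right) + 20737 = \left(\left(123 + \sqrt{19}\right) - 28757\right) + 20737 = \left(-28634 + \sqrt{19}\right) + 20737 = -7897 + \sqrt{19} \approx -7892.6$)
$- Y = - (-7897 + \sqrt{19}) = 7897 - \sqrt{19}$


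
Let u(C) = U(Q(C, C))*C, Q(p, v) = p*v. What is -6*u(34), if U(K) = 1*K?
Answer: -235824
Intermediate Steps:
U(K) = K
u(C) = C³ (u(C) = (C*C)*C = C²*C = C³)
-6*u(34) = -6*34³ = -6*39304 = -235824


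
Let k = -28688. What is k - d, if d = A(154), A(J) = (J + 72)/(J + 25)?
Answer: -5135378/179 ≈ -28689.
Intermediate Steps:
A(J) = (72 + J)/(25 + J)
d = 226/179 (d = (72 + 154)/(25 + 154) = 226/179 ≈ 1.2626)
k - d = -28688 - 1*226/179 = -28688 - 226/179 = -5135378/179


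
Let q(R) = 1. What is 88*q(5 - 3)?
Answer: 88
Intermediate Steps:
88*q(5 - 3) = 88*1 = 88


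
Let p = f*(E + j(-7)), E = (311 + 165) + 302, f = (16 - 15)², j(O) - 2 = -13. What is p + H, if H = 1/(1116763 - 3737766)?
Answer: 2010309300/2621003 ≈ 767.00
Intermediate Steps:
j(O) = -11 (j(O) = 2 - 13 = -11)
f = 1 (f = 1² = 1)
E = 778 (E = 476 + 302 = 778)
H = -1/2621003 (H = 1/(-2621003) = -1/2621003 ≈ -3.8153e-7)
p = 767 (p = 1*(778 - 11) = 1*767 = 767)
p + H = 767 - 1/2621003 = 2010309300/2621003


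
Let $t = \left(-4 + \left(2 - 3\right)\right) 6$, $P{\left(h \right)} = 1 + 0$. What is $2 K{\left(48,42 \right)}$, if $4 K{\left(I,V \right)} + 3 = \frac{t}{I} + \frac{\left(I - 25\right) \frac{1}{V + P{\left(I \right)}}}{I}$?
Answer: $- \frac{7459}{4128} \approx -1.8069$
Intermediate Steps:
$P{\left(h \right)} = 1$
$t = -30$ ($t = \left(-4 - 1\right) 6 = \left(-5\right) 6 = -30$)
$K{\left(I,V \right)} = - \frac{3}{4} - \frac{15}{2 I} + \frac{-25 + I}{4 I \left(1 + V\right)}$ ($K{\left(I,V \right)} = - \frac{3}{4} + \frac{- \frac{30}{I} + \frac{\left(I - 25\right) \frac{1}{V + 1}}{I}}{4} = - \frac{3}{4} + \frac{- \frac{30}{I} + \frac{\left(-25 + I\right) \frac{1}{1 + V}}{I}}{4} = - \frac{3}{4} + \frac{- \frac{30}{I} + \frac{\frac{1}{1 + V} \left(-25 + I\right)}{I}}{4} = - \frac{3}{4} + \frac{- \frac{30}{I} + \frac{-25 + I}{I \left(1 + V\right)}}{4} = - \frac{3}{4} + \left(- \frac{15}{2 I} + \frac{-25 + I}{4 I \left(1 + V\right)}\right) = - \frac{3}{4} - \frac{15}{2 I} + \frac{-25 + I}{4 I \left(1 + V\right)}$)
$2 K{\left(48,42 \right)} = 2 \frac{-55 - 1260 - 96 - 144 \cdot 42}{4 \cdot 48 \left(1 + 42\right)} = 2 \cdot \frac{1}{4} \cdot \frac{1}{48} \cdot \frac{1}{43} \left(-55 - 1260 - 96 - 6048\right) = 2 \cdot \frac{1}{4} \cdot \frac{1}{48} \cdot \frac{1}{43} \left(-7459\right) = 2 \left(- \frac{7459}{8256}\right) = - \frac{7459}{4128}$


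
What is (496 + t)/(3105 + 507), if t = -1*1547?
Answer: -1051/3612 ≈ -0.29097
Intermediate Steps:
t = -1547
(496 + t)/(3105 + 507) = (496 - 1547)/(3105 + 507) = -1051/3612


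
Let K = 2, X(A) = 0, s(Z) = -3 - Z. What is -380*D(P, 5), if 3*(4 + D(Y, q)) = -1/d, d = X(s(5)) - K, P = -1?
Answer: 4370/3 ≈ 1456.7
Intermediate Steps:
d = -2 (d = 0 - 1*2 = 0 - 2 = -2)
D(Y, q) = -23/6 (D(Y, q) = -4 + (-1/(-2))/3 = -4 + (-1*(-1/2))/3 = -4 + (1/3)*(1/2) = -4 + 1/6 = -23/6)
-380*D(P, 5) = -380*(-23/6) = 4370/3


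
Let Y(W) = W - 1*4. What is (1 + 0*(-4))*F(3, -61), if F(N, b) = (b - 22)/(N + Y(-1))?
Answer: 83/2 ≈ 41.500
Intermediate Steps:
Y(W) = -4 + W (Y(W) = W - 4 = -4 + W)
F(N, b) = (-22 + b)/(-5 + N) (F(N, b) = (b - 22)/(N + (-4 - 1)) = (-22 + b)/(N - 5) = (-22 + b)/(-5 + N))
(1 + 0*(-4))*F(3, -61) = (1 + 0*(-4))*((-22 - 61)/(-5 + 3)) = (1 + 0)*(-83/(-2)) = 1*(-1/2*(-83)) = 1*(83/2) = 83/2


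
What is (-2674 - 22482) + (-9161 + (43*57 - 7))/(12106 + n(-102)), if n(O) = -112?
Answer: -100575927/3998 ≈ -25157.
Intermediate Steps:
(-2674 - 22482) + (-9161 + (43*57 - 7))/(12106 + n(-102)) = (-2674 - 22482) + (-9161 + (43*57 - 7))/(12106 - 112) = -25156 + (-9161 + (2451 - 7))/11994 = -25156 + (-9161 + 2444)*(1/11994) = -25156 - 6717*1/11994 = -25156 - 2239/3998 = -100575927/3998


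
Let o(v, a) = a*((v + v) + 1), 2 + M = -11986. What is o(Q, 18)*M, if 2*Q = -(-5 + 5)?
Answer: -215784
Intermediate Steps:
Q = 0 (Q = (-(-5 + 5))/2 = (-1*0)/2 = (½)*0 = 0)
M = -11988 (M = -2 - 11986 = -11988)
o(v, a) = a*(1 + 2*v) (o(v, a) = a*(2*v + 1) = a*(1 + 2*v))
o(Q, 18)*M = (18*(1 + 2*0))*(-11988) = (18*(1 + 0))*(-11988) = (18*1)*(-11988) = 18*(-11988) = -215784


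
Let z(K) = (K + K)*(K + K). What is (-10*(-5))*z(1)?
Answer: 200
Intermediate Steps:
z(K) = 4*K² (z(K) = (2*K)*(2*K) = 4*K²)
(-10*(-5))*z(1) = (-10*(-5))*(4*1²) = 50*(4*1) = 50*4 = 200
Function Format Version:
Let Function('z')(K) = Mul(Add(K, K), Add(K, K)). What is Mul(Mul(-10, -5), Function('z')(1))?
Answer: 200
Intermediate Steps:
Function('z')(K) = Mul(4, Pow(K, 2)) (Function('z')(K) = Mul(Mul(2, K), Mul(2, K)) = Mul(4, Pow(K, 2)))
Mul(Mul(-10, -5), Function('z')(1)) = Mul(Mul(-10, -5), Mul(4, Pow(1, 2))) = Mul(50, Mul(4, 1)) = Mul(50, 4) = 200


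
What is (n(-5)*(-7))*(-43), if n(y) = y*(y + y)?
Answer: 15050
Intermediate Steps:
n(y) = 2*y² (n(y) = y*(2*y) = 2*y²)
(n(-5)*(-7))*(-43) = ((2*(-5)²)*(-7))*(-43) = ((2*25)*(-7))*(-43) = (50*(-7))*(-43) = -350*(-43) = 15050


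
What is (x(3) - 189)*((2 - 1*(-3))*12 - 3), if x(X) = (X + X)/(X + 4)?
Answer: -75069/7 ≈ -10724.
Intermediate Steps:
x(X) = 2*X/(4 + X) (x(X) = (2*X)/(4 + X) = 2*X/(4 + X))
(x(3) - 189)*((2 - 1*(-3))*12 - 3) = (2*3/(4 + 3) - 189)*((2 - 1*(-3))*12 - 3) = (2*3/7 - 189)*((2 + 3)*12 - 3) = (2*3*(1/7) - 189)*(5*12 - 3) = (6/7 - 189)*(60 - 3) = -1317/7*57 = -75069/7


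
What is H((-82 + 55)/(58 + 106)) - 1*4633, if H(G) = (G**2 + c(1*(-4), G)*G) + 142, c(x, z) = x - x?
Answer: -120789207/26896 ≈ -4491.0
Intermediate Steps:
c(x, z) = 0
H(G) = 142 + G**2 (H(G) = (G**2 + 0*G) + 142 = (G**2 + 0) + 142 = G**2 + 142 = 142 + G**2)
H((-82 + 55)/(58 + 106)) - 1*4633 = (142 + ((-82 + 55)/(58 + 106))**2) - 1*4633 = (142 + (-27/164)**2) - 4633 = (142 + 729/26896) - 4633 = 3819961/26896 - 4633 = -120789207/26896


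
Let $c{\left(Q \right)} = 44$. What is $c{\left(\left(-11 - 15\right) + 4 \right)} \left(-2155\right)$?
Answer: $-94820$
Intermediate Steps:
$c{\left(\left(-11 - 15\right) + 4 \right)} \left(-2155\right) = 44 \left(-2155\right) = -94820$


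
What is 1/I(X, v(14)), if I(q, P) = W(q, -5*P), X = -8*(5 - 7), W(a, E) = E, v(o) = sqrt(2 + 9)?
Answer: -sqrt(11)/55 ≈ -0.060302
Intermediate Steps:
v(o) = sqrt(11)
X = 16 (X = -8*(-2) = 16)
I(q, P) = -5*P
1/I(X, v(14)) = 1/(-5*sqrt(11)) = -sqrt(11)/55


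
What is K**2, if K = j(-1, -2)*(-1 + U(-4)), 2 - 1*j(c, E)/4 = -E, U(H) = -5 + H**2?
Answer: 0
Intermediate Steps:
j(c, E) = 8 + 4*E (j(c, E) = 8 - (-4)*E = 8 + 4*E)
K = 0 (K = (8 + 4*(-2))*(-1 + (-5 + (-4)**2)) = (8 - 8)*(-1 + (-5 + 16)) = 0*(-1 + 11) = 0*10 = 0)
K**2 = 0**2 = 0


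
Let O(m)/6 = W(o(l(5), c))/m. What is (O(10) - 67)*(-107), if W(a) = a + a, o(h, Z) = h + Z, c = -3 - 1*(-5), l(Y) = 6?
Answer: 30709/5 ≈ 6141.8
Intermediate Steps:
c = 2 (c = -3 + 5 = 2)
o(h, Z) = Z + h
W(a) = 2*a
O(m) = 96/m (O(m) = 6*((2*(2 + 6))/m) = 6*((2*8)/m) = 6*(16/m) = 96/m)
(O(10) - 67)*(-107) = (96/10 - 67)*(-107) = (96*(⅒) - 67)*(-107) = (48/5 - 67)*(-107) = -287/5*(-107) = 30709/5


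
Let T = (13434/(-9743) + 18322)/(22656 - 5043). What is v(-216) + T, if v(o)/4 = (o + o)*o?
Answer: 64050826362644/171603459 ≈ 3.7325e+5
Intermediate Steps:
v(o) = 8*o² (v(o) = 4*((o + o)*o) = 4*((2*o)*o) = 4*(2*o²) = 8*o²)
T = 178497812/171603459 (T = (13434*(-1/9743) + 18322)/17613 = (-13434/9743 + 18322)*(1/17613) = (178497812/9743)*(1/17613) = 178497812/171603459 ≈ 1.0402)
v(-216) + T = 8*(-216)² + 178497812/171603459 = 8*46656 + 178497812/171603459 = 373248 + 178497812/171603459 = 64050826362644/171603459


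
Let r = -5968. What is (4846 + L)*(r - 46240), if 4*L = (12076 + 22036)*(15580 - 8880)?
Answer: -2983292820768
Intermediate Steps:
L = 57137600 (L = ((12076 + 22036)*(15580 - 8880))/4 = (34112*6700)/4 = (¼)*228550400 = 57137600)
(4846 + L)*(r - 46240) = (4846 + 57137600)*(-5968 - 46240) = 57142446*(-52208) = -2983292820768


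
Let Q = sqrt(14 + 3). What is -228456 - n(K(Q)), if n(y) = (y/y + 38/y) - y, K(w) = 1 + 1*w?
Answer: -1827629/8 - 11*sqrt(17)/8 ≈ -2.2846e+5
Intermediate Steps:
Q = sqrt(17) ≈ 4.1231
K(w) = 1 + w
n(y) = 1 - y + 38/y (n(y) = (1 + 38/y) - y = 1 - y + 38/y)
-228456 - n(K(Q)) = -228456 - (1 - (1 + sqrt(17)) + 38/(1 + sqrt(17))) = -228456 - (1 + (-1 - sqrt(17)) + 38/(1 + sqrt(17))) = -228456 - (-sqrt(17) + 38/(1 + sqrt(17))) = -228456 + (sqrt(17) - 38/(1 + sqrt(17))) = -228456 + sqrt(17) - 38/(1 + sqrt(17))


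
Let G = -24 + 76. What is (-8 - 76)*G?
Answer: -4368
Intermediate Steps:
G = 52
(-8 - 76)*G = (-8 - 76)*52 = -84*52 = -4368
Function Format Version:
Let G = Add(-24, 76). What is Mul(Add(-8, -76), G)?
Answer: -4368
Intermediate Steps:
G = 52
Mul(Add(-8, -76), G) = Mul(Add(-8, -76), 52) = Mul(-84, 52) = -4368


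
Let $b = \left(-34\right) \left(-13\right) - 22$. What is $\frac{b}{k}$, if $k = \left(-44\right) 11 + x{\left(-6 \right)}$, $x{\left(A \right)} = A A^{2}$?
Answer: $- \frac{3}{5} \approx -0.6$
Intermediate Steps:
$x{\left(A \right)} = A^{3}$
$k = -700$ ($k = \left(-44\right) 11 + \left(-6\right)^{3} = -484 - 216 = -700$)
$b = 420$ ($b = 442 - 22 = 420$)
$\frac{b}{k} = \frac{420}{-700} = 420 \left(- \frac{1}{700}\right) = - \frac{3}{5}$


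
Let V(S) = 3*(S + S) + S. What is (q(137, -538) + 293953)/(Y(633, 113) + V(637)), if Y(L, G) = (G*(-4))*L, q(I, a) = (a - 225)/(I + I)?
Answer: -80542359/77174018 ≈ -1.0436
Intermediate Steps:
q(I, a) = (-225 + a)/(2*I) (q(I, a) = (-225 + a)/((2*I)) = (-225 + a)*(1/(2*I)) = (-225 + a)/(2*I))
Y(L, G) = -4*G*L (Y(L, G) = (-4*G)*L = -4*G*L)
V(S) = 7*S (V(S) = 3*(2*S) + S = 6*S + S = 7*S)
(q(137, -538) + 293953)/(Y(633, 113) + V(637)) = ((½)*(-225 - 538)/137 + 293953)/(-4*113*633 + 7*637) = ((½)*(1/137)*(-763) + 293953)/(-286116 + 4459) = (-763/274 + 293953)/(-281657) = (80542359/274)*(-1/281657) = -80542359/77174018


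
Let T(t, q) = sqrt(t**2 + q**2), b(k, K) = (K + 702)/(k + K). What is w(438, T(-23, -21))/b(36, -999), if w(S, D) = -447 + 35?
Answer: -44084/33 ≈ -1335.9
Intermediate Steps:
b(k, K) = (702 + K)/(K + k)
T(t, q) = sqrt(q**2 + t**2)
w(S, D) = -412
w(438, T(-23, -21))/b(36, -999) = -412*(-999 + 36)/(702 - 999) = -412/(-297/(-963)) = -412/((-1/963*(-297))) = -412/33/107 = -412*107/33 = -44084/33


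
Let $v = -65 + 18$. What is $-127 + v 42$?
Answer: $-2101$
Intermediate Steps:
$v = -47$
$-127 + v 42 = -127 - 1974 = -2101$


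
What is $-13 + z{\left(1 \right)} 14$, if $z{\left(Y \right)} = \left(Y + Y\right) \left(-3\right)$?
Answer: $-97$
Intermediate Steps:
$z{\left(Y \right)} = - 6 Y$ ($z{\left(Y \right)} = 2 Y \left(-3\right) = - 6 Y$)
$-13 + z{\left(1 \right)} 14 = -13 + \left(-6\right) 1 \cdot 14 = -13 - 84 = -97$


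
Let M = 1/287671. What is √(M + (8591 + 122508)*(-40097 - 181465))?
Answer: I*√2403736299141481214087/287671 ≈ 1.7043e+5*I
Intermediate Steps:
M = 1/287671 ≈ 3.4762e-6
√(M + (8591 + 122508)*(-40097 - 181465)) = √(1/287671 + (8591 + 122508)*(-40097 - 181465)) = √(1/287671 + 131099*(-221562)) = √(1/287671 - 29046556638) = √(-8355851994610097/287671) = I*√2403736299141481214087/287671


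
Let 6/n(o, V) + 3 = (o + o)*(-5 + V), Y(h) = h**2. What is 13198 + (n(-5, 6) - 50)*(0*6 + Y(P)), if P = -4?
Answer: 161078/13 ≈ 12391.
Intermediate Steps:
n(o, V) = 6/(-3 + 2*o*(-5 + V)) (n(o, V) = 6/(-3 + (o + o)*(-5 + V)) = 6/(-3 + (2*o)*(-5 + V)) = 6/(-3 + 2*o*(-5 + V)))
13198 + (n(-5, 6) - 50)*(0*6 + Y(P)) = 13198 + (6/(-3 - 10*(-5) + 2*6*(-5)) - 50)*(0*6 + (-4)**2) = 13198 + (6/(-3 + 50 - 60) - 50)*(0 + 16) = 13198 + (6/(-13) - 50)*16 = 13198 + (6*(-1/13) - 50)*16 = 13198 + (-6/13 - 50)*16 = 13198 - 656/13*16 = 13198 - 10496/13 = 161078/13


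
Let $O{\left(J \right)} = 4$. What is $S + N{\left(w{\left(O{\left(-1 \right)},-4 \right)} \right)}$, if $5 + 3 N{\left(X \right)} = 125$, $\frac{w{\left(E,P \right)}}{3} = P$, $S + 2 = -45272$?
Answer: $-45234$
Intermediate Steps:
$S = -45274$ ($S = -2 - 45272 = -45274$)
$w{\left(E,P \right)} = 3 P$
$N{\left(X \right)} = 40$ ($N{\left(X \right)} = - \frac{5}{3} + \frac{1}{3} \cdot 125 = - \frac{5}{3} + \frac{125}{3} = 40$)
$S + N{\left(w{\left(O{\left(-1 \right)},-4 \right)} \right)} = -45274 + 40 = -45234$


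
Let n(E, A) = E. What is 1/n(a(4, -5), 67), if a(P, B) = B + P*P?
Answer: 1/11 ≈ 0.090909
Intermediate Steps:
a(P, B) = B + P²
1/n(a(4, -5), 67) = 1/(-5 + 4²) = 1/(-5 + 16) = 1/11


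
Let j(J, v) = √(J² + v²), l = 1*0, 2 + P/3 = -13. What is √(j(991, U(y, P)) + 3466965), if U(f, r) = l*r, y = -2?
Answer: 2*√866989 ≈ 1862.2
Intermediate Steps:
P = -45 (P = -6 + 3*(-13) = -6 - 39 = -45)
l = 0
U(f, r) = 0 (U(f, r) = 0*r = 0)
√(j(991, U(y, P)) + 3466965) = √(√(991² + 0²) + 3466965) = √(√(982081 + 0) + 3466965) = √(√982081 + 3466965) = √(991 + 3466965) = √3467956 = 2*√866989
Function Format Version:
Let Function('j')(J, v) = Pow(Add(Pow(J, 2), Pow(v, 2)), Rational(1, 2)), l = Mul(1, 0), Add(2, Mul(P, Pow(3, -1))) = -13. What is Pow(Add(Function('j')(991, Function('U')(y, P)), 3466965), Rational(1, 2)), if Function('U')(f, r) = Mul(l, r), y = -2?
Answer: Mul(2, Pow(866989, Rational(1, 2))) ≈ 1862.2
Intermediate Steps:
P = -45 (P = Add(-6, Mul(3, -13)) = Add(-6, -39) = -45)
l = 0
Function('U')(f, r) = 0 (Function('U')(f, r) = Mul(0, r) = 0)
Pow(Add(Function('j')(991, Function('U')(y, P)), 3466965), Rational(1, 2)) = Pow(Add(Pow(Add(Pow(991, 2), Pow(0, 2)), Rational(1, 2)), 3466965), Rational(1, 2)) = Pow(Add(Pow(Add(982081, 0), Rational(1, 2)), 3466965), Rational(1, 2)) = Pow(Add(Pow(982081, Rational(1, 2)), 3466965), Rational(1, 2)) = Pow(Add(991, 3466965), Rational(1, 2)) = Pow(3467956, Rational(1, 2)) = Mul(2, Pow(866989, Rational(1, 2)))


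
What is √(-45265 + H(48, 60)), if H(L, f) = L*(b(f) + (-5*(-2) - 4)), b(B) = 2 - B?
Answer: I*√47761 ≈ 218.54*I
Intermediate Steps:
H(L, f) = L*(8 - f) (H(L, f) = L*((2 - f) + (-5*(-2) - 4)) = L*((2 - f) + (10 - 4)) = L*((2 - f) + 6) = L*(8 - f))
√(-45265 + H(48, 60)) = √(-45265 + 48*(8 - 1*60)) = √(-45265 + 48*(8 - 60)) = √(-45265 + 48*(-52)) = √(-45265 - 2496) = √(-47761) = I*√47761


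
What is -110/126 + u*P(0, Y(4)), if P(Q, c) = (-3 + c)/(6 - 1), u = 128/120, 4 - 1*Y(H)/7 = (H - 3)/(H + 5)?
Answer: 20291/4725 ≈ 4.2944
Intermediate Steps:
Y(H) = 28 - 7*(-3 + H)/(5 + H) (Y(H) = 28 - 7*(H - 3)/(H + 5) = 28 - 7*(-3 + H)/(5 + H))
u = 16/15 (u = 128*(1/120) = 16/15 ≈ 1.0667)
P(Q, c) = -⅗ + c/5 (P(Q, c) = (-3 + c)/5 = (-3 + c)*(⅕) = -⅗ + c/5)
-110/126 + u*P(0, Y(4)) = -110/126 + 16*(-⅗ + (7*(23 + 3*4)/(5 + 4))/5)/15 = -110*1/126 + 16*(-⅗ + (7*(23 + 12)/9)/5)/15 = -55/63 + 16*(-⅗ + (7*(⅑)*35)/5)/15 = -55/63 + 16*(-⅗ + (⅕)*(245/9))/15 = -55/63 + 16*(-⅗ + 49/9)/15 = -55/63 + (16/15)*(218/45) = -55/63 + 3488/675 = 20291/4725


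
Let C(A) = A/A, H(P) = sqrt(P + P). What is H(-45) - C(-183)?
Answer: -1 + 3*I*sqrt(10) ≈ -1.0 + 9.4868*I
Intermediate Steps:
H(P) = sqrt(2)*sqrt(P) (H(P) = sqrt(2*P) = sqrt(2)*sqrt(P))
C(A) = 1
H(-45) - C(-183) = sqrt(2)*sqrt(-45) - 1*1 = sqrt(2)*(3*I*sqrt(5)) - 1 = 3*I*sqrt(10) - 1 = -1 + 3*I*sqrt(10)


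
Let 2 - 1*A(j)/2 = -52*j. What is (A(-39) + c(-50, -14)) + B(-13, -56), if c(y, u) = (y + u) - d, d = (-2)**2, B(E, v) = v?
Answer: -4176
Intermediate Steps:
d = 4
A(j) = 4 + 104*j (A(j) = 4 - (-104)*j = 4 + 104*j)
c(y, u) = -4 + u + y (c(y, u) = (y + u) - 1*4 = (u + y) - 4 = -4 + u + y)
(A(-39) + c(-50, -14)) + B(-13, -56) = ((4 + 104*(-39)) + (-4 - 14 - 50)) - 56 = ((4 - 4056) - 68) - 56 = (-4052 - 68) - 56 = -4120 - 56 = -4176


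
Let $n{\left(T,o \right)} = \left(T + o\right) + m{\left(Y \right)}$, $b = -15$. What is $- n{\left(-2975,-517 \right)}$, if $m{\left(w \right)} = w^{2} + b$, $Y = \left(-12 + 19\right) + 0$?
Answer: $3458$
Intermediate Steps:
$Y = 7$ ($Y = 7 + 0 = 7$)
$m{\left(w \right)} = -15 + w^{2}$ ($m{\left(w \right)} = w^{2} - 15 = -15 + w^{2}$)
$n{\left(T,o \right)} = 34 + T + o$ ($n{\left(T,o \right)} = \left(T + o\right) - \left(15 - 7^{2}\right) = \left(T + o\right) + \left(-15 + 49\right) = \left(T + o\right) + 34 = 34 + T + o$)
$- n{\left(-2975,-517 \right)} = - (34 - 2975 - 517) = \left(-1\right) \left(-3458\right) = 3458$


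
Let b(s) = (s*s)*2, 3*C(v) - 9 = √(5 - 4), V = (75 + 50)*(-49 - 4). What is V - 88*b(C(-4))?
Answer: -77225/9 ≈ -8580.6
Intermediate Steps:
V = -6625 (V = 125*(-53) = -6625)
C(v) = 10/3 (C(v) = 3 + √(5 - 4)/3 = 3 + √1/3 = 3 + (⅓)*1 = 3 + ⅓ = 10/3)
b(s) = 2*s² (b(s) = s²*2 = 2*s²)
V - 88*b(C(-4)) = -6625 - 176*(10/3)² = -6625 - 176*100/9 = -6625 - 88*200/9 = -6625 - 17600/9 = -77225/9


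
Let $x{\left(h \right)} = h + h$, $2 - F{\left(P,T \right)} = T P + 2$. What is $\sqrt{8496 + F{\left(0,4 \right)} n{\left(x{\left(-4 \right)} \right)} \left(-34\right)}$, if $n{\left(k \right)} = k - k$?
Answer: $12 \sqrt{59} \approx 92.174$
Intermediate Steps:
$F{\left(P,T \right)} = - P T$ ($F{\left(P,T \right)} = 2 - \left(T P + 2\right) = 2 - \left(P T + 2\right) = 2 - \left(2 + P T\right) = - P T$)
$x{\left(h \right)} = 2 h$
$n{\left(k \right)} = 0$
$\sqrt{8496 + F{\left(0,4 \right)} n{\left(x{\left(-4 \right)} \right)} \left(-34\right)} = \sqrt{8496 + \left(-1\right) 0 \cdot 4 \cdot 0 \left(-34\right)} = \sqrt{8496 + 0 \cdot 0 \left(-34\right)} = \sqrt{8496 + 0 \left(-34\right)} = \sqrt{8496 + 0} = \sqrt{8496} = 12 \sqrt{59}$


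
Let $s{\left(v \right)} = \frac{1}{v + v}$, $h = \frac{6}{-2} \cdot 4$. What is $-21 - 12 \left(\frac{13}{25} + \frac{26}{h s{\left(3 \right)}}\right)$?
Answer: $\frac{3219}{25} \approx 128.76$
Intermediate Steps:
$h = -12$ ($h = 6 \left(- \frac{1}{2}\right) 4 = \left(-3\right) 4 = -12$)
$s{\left(v \right)} = \frac{1}{2 v}$
$-21 - 12 \left(\frac{13}{25} + \frac{26}{h s{\left(3 \right)}}\right) = -21 - 12 \left(\frac{13}{25} + \frac{26}{\left(-12\right) \frac{1}{2 \cdot 3}}\right) = -21 - 12 \left(13 \cdot \frac{1}{25} + \frac{26}{\left(-12\right) \frac{1}{2} \cdot \frac{1}{3}}\right) = -21 - 12 \left(\frac{13}{25} + \frac{26}{\left(-12\right) \frac{1}{6}}\right) = -21 - 12 \left(\frac{13}{25} + \frac{26}{-2}\right) = -21 - 12 \left(\frac{13}{25} + 26 \left(- \frac{1}{2}\right)\right) = -21 - 12 \left(\frac{13}{25} - 13\right) = -21 - - \frac{3744}{25} = -21 + \frac{3744}{25} = \frac{3219}{25}$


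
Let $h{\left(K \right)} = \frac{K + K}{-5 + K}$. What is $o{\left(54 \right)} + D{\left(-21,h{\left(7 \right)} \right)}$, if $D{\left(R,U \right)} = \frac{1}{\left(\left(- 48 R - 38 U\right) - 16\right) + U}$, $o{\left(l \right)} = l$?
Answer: $\frac{39583}{733} \approx 54.001$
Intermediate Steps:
$h{\left(K \right)} = \frac{2 K}{-5 + K}$
$D{\left(R,U \right)} = \frac{1}{-16 - 48 R - 37 U}$ ($D{\left(R,U \right)} = \frac{1}{\left(-16 - 48 R - 38 U\right) + U} = \frac{1}{-16 - 48 R - 37 U}$)
$o{\left(54 \right)} + D{\left(-21,h{\left(7 \right)} \right)} = 54 - \frac{1}{16 + 37 \cdot 2 \cdot 7 \frac{1}{-5 + 7} + 48 \left(-21\right)} = 54 - \frac{1}{16 + 37 \cdot 2 \cdot 7 \cdot \frac{1}{2} - 1008} = 54 - \frac{1}{16 + 37 \cdot 7 - 1008} = 54 - \frac{1}{16 + 259 - 1008} = 54 - \frac{1}{-733} = 54 - - \frac{1}{733} = 54 + \frac{1}{733} = \frac{39583}{733}$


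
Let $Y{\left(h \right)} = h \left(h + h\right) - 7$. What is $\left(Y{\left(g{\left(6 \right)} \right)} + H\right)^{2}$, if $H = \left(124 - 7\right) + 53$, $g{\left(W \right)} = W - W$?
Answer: $26569$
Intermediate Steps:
$g{\left(W \right)} = 0$
$Y{\left(h \right)} = -7 + 2 h^{2}$ ($Y{\left(h \right)} = h 2 h - 7 = 2 h^{2} - 7 = -7 + 2 h^{2}$)
$H = 170$ ($H = 117 + 53 = 170$)
$\left(Y{\left(g{\left(6 \right)} \right)} + H\right)^{2} = \left(\left(-7 + 2 \cdot 0^{2}\right) + 170\right)^{2} = \left(\left(-7 + 2 \cdot 0\right) + 170\right)^{2} = \left(\left(-7 + 0\right) + 170\right)^{2} = \left(-7 + 170\right)^{2} = 163^{2} = 26569$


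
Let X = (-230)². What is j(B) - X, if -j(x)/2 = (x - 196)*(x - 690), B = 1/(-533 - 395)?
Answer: -139245663169/430592 ≈ -3.2338e+5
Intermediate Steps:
B = -1/928 (B = 1/(-928) = -1/928 ≈ -0.0010776)
j(x) = -2*(-690 + x)*(-196 + x) (j(x) = -2*(x - 196)*(x - 690) = -2*(-196 + x)*(-690 + x) = -2*(-690 + x)*(-196 + x))
X = 52900
j(B) - X = (-270480 - 2*(-1/928)² + 1772*(-1/928)) - 1*52900 = (-270480 - 2*1/861184 - 443/232) - 52900 = (-270480 - 1/430592 - 443/232) - 52900 = -116467346369/430592 - 52900 = -139245663169/430592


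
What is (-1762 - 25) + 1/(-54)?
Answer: -96499/54 ≈ -1787.0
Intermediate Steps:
(-1762 - 25) + 1/(-54) = -1787 - 1/54 = -96499/54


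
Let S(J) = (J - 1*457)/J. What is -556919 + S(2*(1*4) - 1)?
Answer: -3898883/7 ≈ -5.5698e+5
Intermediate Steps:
S(J) = (-457 + J)/J (S(J) = (J - 457)/J = (-457 + J)/J)
-556919 + S(2*(1*4) - 1) = -556919 + (-457 + (2*(1*4) - 1))/(2*(1*4) - 1) = -556919 + (-457 + (2*4 - 1))/(2*4 - 1) = -556919 + (-457 + (8 - 1))/(8 - 1) = -556919 + (-457 + 7)/7 = -556919 + (⅐)*(-450) = -556919 - 450/7 = -3898883/7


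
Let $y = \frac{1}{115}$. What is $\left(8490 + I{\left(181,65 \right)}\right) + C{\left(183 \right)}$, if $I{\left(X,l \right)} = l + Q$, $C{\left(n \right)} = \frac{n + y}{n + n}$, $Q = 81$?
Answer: $\frac{181755143}{21045} \approx 8636.5$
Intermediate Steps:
$y = \frac{1}{115} \approx 0.0086956$
$C{\left(n \right)} = \frac{\frac{1}{115} + n}{2 n}$ ($C{\left(n \right)} = \frac{n + \frac{1}{115}}{n + n} = \frac{\frac{1}{115} + n}{2 n}$)
$I{\left(X,l \right)} = 81 + l$ ($I{\left(X,l \right)} = l + 81 = 81 + l$)
$\left(8490 + I{\left(181,65 \right)}\right) + C{\left(183 \right)} = \left(8490 + \left(81 + 65\right)\right) + \frac{1 + 115 \cdot 183}{230 \cdot 183} = \left(8490 + 146\right) + \frac{1}{230} \cdot \frac{1}{183} \left(1 + 21045\right) = 8636 + \frac{1}{230} \cdot \frac{1}{183} \cdot 21046 = 8636 + \frac{10523}{21045} = \frac{181755143}{21045}$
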